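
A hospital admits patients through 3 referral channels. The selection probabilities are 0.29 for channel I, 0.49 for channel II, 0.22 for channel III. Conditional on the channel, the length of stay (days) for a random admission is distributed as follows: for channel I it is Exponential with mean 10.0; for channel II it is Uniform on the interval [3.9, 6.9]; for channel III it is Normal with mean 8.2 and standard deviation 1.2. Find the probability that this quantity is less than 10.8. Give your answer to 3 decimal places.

Conditional on each channel, P(X < 10.8): I: 0.660404; II: 1; III: 0.98487.
By total probability, P(X < 10.8) = 0.29·0.660404 + 0.49·1 + 0.22·0.98487 = 0.898189.

0.898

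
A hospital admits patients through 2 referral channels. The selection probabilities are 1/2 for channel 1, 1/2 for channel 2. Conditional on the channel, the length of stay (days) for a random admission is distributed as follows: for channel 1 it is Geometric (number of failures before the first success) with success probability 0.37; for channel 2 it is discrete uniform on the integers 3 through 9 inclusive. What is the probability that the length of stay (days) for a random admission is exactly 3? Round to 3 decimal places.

0.118

Conditional on each channel, P(X = 3): 1: 0.0925174; 2: 0.142857.
By total probability, P(X = 3) = 0.5·0.0925174 + 0.5·0.142857 = 0.117687.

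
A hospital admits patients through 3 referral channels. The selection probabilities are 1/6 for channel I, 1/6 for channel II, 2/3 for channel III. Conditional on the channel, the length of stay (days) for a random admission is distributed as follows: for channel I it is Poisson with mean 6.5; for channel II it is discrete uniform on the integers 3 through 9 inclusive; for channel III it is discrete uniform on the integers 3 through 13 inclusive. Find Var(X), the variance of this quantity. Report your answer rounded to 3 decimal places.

Per component, I: μ=6.5, E[X²]=48.75; II: μ=6, E[X²]=40; III: μ=8, E[X²]=74.
E[X] = 0.166667·6.5 + 0.166667·6 + 0.666667·8 = 7.41667.
E[X²] = 0.166667·48.75 + 0.166667·40 + 0.666667·74 = 64.125.
Var(X) = E[X²] − (E[X])² = 64.125 − 55.0069 = 9.11806.

9.118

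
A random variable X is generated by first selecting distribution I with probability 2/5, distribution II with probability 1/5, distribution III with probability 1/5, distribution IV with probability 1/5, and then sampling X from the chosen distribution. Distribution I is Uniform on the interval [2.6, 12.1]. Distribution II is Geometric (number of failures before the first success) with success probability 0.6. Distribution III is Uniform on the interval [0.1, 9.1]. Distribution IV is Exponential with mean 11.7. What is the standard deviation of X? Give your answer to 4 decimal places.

6.7198

Per component, I: μ=7.35, E[X²]=61.5433; II: μ=0.666667, E[X²]=1.55556; III: μ=4.6, E[X²]=27.91; IV: μ=11.7, E[X²]=273.78.
E[X] = 0.4·7.35 + 0.2·0.666667 + 0.2·4.6 + 0.2·11.7 = 6.33333.
E[X²] = 0.4·61.5433 + 0.2·1.55556 + 0.2·27.91 + 0.2·273.78 = 85.2664.
Var(X) = E[X²] − (E[X])² = 85.2664 − 40.1111 = 45.1553.
SD(X) = √45.1553 = 6.71977.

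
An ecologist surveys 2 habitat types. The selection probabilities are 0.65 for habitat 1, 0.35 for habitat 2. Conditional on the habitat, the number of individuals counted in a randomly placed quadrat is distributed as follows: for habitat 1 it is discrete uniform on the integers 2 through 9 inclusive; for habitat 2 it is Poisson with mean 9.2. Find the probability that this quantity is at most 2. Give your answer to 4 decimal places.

0.0831

Conditional on each habitat, P(X ≤ 2): 1: 0.125; 2: 0.00530659.
By total probability, P(X ≤ 2) = 0.65·0.125 + 0.35·0.00530659 = 0.0831073.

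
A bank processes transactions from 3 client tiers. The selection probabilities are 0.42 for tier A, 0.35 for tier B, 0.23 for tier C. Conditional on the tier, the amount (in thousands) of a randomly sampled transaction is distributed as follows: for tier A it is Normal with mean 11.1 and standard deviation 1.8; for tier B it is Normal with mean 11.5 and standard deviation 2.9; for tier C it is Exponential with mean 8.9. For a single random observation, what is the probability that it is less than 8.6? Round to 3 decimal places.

Conditional on each tier, P(X < 8.6): A: 0.0824333; B: 0.158655; C: 0.619509.
By total probability, P(X < 8.6) = 0.42·0.0824333 + 0.35·0.158655 + 0.23·0.619509 = 0.232638.

0.233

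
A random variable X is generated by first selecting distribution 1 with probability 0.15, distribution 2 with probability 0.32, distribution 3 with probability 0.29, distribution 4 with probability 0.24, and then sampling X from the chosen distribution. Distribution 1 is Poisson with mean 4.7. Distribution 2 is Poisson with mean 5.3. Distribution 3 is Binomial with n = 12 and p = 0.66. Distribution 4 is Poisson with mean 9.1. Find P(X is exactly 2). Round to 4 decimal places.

Conditional on each component, P(X = 2): 1: 0.100457; 2: 0.0701069; 3: 0.0005935; 4: 0.00462352.
By total probability, P(X = 2) = 0.15·0.100457 + 0.32·0.0701069 + 0.29·0.0005935 + 0.24·0.00462352 = 0.0387846.

0.0388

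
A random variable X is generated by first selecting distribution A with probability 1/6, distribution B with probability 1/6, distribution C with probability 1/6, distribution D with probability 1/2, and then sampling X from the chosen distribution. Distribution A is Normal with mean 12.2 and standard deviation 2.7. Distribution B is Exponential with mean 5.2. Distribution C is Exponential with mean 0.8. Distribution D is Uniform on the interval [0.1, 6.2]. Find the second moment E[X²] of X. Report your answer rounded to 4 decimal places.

For each component E[X²] = Var + (mean)², giving A: 156.13; B: 54.08; C: 1.28; D: 13.0233.
Overall E[X²] = 0.166667·156.13 + 0.166667·54.08 + 0.166667·1.28 + 0.5·13.0233 = 41.76.

41.7600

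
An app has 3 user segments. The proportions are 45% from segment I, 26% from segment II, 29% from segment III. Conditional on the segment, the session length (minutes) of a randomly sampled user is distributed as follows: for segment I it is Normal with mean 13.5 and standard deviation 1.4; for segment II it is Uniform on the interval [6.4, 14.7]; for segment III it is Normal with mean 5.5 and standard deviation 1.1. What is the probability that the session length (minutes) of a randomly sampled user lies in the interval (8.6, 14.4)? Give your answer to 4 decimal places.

0.5152

Conditional on each segment, P(8.6 < X < 14.4): I: 0.739609; II: 0.698795; III: 0.00241482.
By total probability, P(8.6 < X < 14.4) = 0.45·0.739609 + 0.26·0.698795 + 0.29·0.00241482 = 0.515211.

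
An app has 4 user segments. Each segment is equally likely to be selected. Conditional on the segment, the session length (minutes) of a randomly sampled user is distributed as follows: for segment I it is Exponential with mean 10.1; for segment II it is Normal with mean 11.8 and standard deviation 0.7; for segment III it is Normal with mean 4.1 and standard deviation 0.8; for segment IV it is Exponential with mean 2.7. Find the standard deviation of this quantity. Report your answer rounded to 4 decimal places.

Per component, I: μ=10.1, E[X²]=204.02; II: μ=11.8, E[X²]=139.73; III: μ=4.1, E[X²]=17.45; IV: μ=2.7, E[X²]=14.58.
E[X] = 0.25·10.1 + 0.25·11.8 + 0.25·4.1 + 0.25·2.7 = 7.175.
E[X²] = 0.25·204.02 + 0.25·139.73 + 0.25·17.45 + 0.25·14.58 = 93.945.
Var(X) = E[X²] − (E[X])² = 93.945 − 51.4806 = 42.4644.
SD(X) = √42.4644 = 6.51647.

6.5165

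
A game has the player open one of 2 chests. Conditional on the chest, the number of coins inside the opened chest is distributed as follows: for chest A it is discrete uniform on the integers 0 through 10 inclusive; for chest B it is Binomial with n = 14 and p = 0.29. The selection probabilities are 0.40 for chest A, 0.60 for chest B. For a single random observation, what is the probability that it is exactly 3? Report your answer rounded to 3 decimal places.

0.159

Conditional on each chest, P(X = 3): A: 0.0909091; B: 0.205181.
By total probability, P(X = 3) = 0.4·0.0909091 + 0.6·0.205181 = 0.159472.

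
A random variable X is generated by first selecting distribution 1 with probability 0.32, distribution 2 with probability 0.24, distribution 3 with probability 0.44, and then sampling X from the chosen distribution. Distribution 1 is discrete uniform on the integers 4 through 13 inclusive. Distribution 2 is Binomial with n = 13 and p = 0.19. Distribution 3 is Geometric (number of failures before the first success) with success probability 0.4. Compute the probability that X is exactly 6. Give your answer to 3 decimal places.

Conditional on each component, P(X = 6): 1: 0.1; 2: 0.0184686; 3: 0.0186624.
By total probability, P(X = 6) = 0.32·0.1 + 0.24·0.0184686 + 0.44·0.0186624 = 0.0446439.

0.045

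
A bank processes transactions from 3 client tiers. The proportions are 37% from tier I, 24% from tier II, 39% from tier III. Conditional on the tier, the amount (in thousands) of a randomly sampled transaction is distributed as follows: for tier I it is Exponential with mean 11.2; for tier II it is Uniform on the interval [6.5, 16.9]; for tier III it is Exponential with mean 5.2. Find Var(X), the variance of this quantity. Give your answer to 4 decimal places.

68.2932

Per component, I: μ=11.2, E[X²]=250.88; II: μ=11.7, E[X²]=145.903; III: μ=5.2, E[X²]=54.08.
E[X] = 0.37·11.2 + 0.24·11.7 + 0.39·5.2 = 8.98.
E[X²] = 0.37·250.88 + 0.24·145.903 + 0.39·54.08 = 148.934.
Var(X) = E[X²] − (E[X])² = 148.934 − 80.6404 = 68.2932.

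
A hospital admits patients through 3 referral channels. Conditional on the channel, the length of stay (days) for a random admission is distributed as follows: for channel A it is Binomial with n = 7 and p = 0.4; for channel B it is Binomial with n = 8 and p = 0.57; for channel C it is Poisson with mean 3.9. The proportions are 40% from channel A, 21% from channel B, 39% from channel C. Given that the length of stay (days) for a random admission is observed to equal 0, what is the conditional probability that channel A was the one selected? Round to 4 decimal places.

Likelihoods P(X=0 | ·): A: 0.0279936; B: 0.00116882; C: 0.0202419.
Posterior ∝ prior × likelihood. Numerator for A: 0.4·0.0279936 = 0.0111974.
Normalizing constant: 0.4·0.0279936 + 0.21·0.00116882 + 0.39·0.0202419 = 0.0193372.
P(A | observation) = 0.0111974 / 0.0193372 = 0.579061.

0.5791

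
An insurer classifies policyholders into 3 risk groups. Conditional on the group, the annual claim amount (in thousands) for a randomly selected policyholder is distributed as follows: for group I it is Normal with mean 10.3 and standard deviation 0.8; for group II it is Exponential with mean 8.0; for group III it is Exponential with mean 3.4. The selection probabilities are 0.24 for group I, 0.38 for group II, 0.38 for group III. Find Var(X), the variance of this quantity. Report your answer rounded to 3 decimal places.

36.746

Per component, I: μ=10.3, E[X²]=106.73; II: μ=8, E[X²]=128; III: μ=3.4, E[X²]=23.12.
E[X] = 0.24·10.3 + 0.38·8 + 0.38·3.4 = 6.804.
E[X²] = 0.24·106.73 + 0.38·128 + 0.38·23.12 = 83.0408.
Var(X) = E[X²] − (E[X])² = 83.0408 − 46.2944 = 36.7464.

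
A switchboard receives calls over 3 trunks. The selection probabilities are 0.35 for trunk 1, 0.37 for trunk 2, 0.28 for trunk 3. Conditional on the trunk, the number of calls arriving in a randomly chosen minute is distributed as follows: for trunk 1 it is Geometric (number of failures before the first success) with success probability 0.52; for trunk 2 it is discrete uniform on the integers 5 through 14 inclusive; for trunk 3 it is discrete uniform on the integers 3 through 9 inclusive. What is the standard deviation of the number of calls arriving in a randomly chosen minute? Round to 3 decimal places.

4.256

Per component, 1: μ=0.923077, E[X²]=2.62722; 2: μ=9.5, E[X²]=98.5; 3: μ=6, E[X²]=40.
E[X] = 0.35·0.923077 + 0.37·9.5 + 0.28·6 = 5.51808.
E[X²] = 0.35·2.62722 + 0.37·98.5 + 0.28·40 = 48.5645.
Var(X) = E[X²] − (E[X])² = 48.5645 − 30.4492 = 18.1154.
SD(X) = √18.1154 = 4.25621.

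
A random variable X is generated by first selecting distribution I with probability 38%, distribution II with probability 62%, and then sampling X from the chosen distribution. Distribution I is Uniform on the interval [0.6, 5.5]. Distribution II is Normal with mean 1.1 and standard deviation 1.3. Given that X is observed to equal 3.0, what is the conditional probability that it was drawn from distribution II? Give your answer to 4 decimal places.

Likelihoods f(3.0 | ·): I: 0.204082; II: 0.105468.
Posterior ∝ prior × likelihood. Numerator for II: 0.62·0.105468 = 0.06539.
Normalizing constant: 0.38·0.204082 + 0.62·0.105468 = 0.142941.
P(II | observation) = 0.06539 / 0.142941 = 0.457461.

0.4575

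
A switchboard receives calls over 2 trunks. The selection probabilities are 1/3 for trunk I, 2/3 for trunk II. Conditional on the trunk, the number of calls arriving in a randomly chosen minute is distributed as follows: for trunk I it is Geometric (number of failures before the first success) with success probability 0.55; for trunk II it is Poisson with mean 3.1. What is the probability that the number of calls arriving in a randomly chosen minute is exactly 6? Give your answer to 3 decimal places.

Conditional on each trunk, P(X = 6): I: 0.00456707; II: 0.0555296.
By total probability, P(X = 6) = 0.333333·0.00456707 + 0.666667·0.0555296 = 0.0385421.

0.039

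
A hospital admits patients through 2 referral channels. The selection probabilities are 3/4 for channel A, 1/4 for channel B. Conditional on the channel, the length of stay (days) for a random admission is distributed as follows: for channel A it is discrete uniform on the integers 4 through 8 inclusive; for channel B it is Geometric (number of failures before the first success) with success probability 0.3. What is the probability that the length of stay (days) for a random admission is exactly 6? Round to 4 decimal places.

Conditional on each channel, P(X = 6): A: 0.2; B: 0.0352947.
By total probability, P(X = 6) = 0.75·0.2 + 0.25·0.0352947 = 0.158824.

0.1588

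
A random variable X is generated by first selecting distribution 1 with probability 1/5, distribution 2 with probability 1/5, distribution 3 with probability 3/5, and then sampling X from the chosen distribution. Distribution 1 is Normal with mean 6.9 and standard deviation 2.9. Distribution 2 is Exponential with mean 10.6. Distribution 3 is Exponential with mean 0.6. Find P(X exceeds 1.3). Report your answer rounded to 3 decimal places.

0.440

Conditional on each component, P(X > 1.3): 1: 0.973261; 2: 0.884581; 3: 0.114559.
By total probability, P(X > 1.3) = 0.2·0.973261 + 0.2·0.884581 + 0.6·0.114559 = 0.440304.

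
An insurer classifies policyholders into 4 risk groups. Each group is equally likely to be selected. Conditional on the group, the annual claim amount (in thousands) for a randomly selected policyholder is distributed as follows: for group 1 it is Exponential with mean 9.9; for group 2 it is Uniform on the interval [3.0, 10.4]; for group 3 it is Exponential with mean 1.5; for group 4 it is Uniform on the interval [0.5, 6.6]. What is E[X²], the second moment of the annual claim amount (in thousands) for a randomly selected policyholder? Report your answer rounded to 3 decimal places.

For each component E[X²] = Var + (mean)², giving 1: 196.02; 2: 49.4533; 3: 4.5; 4: 15.7033.
Overall E[X²] = 0.25·196.02 + 0.25·49.4533 + 0.25·4.5 + 0.25·15.7033 = 66.4192.

66.419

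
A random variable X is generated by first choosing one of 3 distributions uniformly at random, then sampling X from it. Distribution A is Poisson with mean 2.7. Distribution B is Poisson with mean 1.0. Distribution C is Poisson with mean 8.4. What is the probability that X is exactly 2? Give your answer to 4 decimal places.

Conditional on each component, P(X = 2): A: 0.244964; B: 0.18394; C: 0.00793332.
By total probability, P(X = 2) = 0.333333·0.244964 + 0.333333·0.18394 + 0.333333·0.00793332 = 0.145612.

0.1456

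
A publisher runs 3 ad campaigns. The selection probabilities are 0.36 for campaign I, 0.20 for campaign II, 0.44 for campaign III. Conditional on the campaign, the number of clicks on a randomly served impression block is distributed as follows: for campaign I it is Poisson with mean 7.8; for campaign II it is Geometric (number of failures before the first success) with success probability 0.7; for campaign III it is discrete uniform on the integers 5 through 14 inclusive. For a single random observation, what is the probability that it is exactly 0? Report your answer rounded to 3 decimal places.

0.140

Conditional on each campaign, P(X = 0): I: 0.000409735; II: 0.7; III: 0.
By total probability, P(X = 0) = 0.36·0.000409735 + 0.2·0.7 + 0.44·0 = 0.140148.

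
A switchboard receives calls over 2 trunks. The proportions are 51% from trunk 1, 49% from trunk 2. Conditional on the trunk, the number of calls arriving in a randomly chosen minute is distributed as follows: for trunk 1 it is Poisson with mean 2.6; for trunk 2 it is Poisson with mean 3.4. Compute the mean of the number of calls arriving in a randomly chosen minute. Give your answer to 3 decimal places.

2.992

Component means — 1: 2.6; 2: 3.4.
E[X] = 0.51·2.6 + 0.49·3.4 = 2.992.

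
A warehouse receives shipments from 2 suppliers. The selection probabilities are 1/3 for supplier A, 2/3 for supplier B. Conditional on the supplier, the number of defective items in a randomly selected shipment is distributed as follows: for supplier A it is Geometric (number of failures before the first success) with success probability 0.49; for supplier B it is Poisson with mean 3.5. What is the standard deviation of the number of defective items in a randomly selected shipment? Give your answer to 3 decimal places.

Per component, A: μ=1.04082, E[X²]=3.20741; B: μ=3.5, E[X²]=15.75.
E[X] = 0.333333·1.04082 + 0.666667·3.5 = 2.68027.
E[X²] = 0.333333·3.20741 + 0.666667·15.75 = 11.5691.
Var(X) = E[X²] − (E[X])² = 11.5691 − 7.18386 = 4.38528.
SD(X) = √4.38528 = 2.09411.

2.094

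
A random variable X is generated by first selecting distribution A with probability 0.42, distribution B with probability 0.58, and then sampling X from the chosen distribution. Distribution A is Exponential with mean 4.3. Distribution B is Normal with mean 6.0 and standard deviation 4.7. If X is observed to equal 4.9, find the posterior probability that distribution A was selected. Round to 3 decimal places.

0.395

Likelihoods f(4.9 | ·): A: 0.0744111; B: 0.0825882.
Posterior ∝ prior × likelihood. Numerator for A: 0.42·0.0744111 = 0.0312527.
Normalizing constant: 0.42·0.0744111 + 0.58·0.0825882 = 0.0791538.
P(A | observation) = 0.0312527 / 0.0791538 = 0.394835.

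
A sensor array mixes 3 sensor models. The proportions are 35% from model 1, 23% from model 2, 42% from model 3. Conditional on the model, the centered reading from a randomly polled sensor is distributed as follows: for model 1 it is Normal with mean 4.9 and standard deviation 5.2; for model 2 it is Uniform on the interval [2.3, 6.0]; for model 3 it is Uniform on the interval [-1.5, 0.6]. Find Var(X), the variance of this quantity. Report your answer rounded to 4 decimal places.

Per component, 1: μ=4.9, E[X²]=51.05; 2: μ=4.15, E[X²]=18.3633; 3: μ=-0.45, E[X²]=0.57.
E[X] = 0.35·4.9 + 0.23·4.15 + 0.42·-0.45 = 2.4805.
E[X²] = 0.35·51.05 + 0.23·18.3633 + 0.42·0.57 = 22.3305.
Var(X) = E[X²] − (E[X])² = 22.3305 − 6.15288 = 16.1776.

16.1776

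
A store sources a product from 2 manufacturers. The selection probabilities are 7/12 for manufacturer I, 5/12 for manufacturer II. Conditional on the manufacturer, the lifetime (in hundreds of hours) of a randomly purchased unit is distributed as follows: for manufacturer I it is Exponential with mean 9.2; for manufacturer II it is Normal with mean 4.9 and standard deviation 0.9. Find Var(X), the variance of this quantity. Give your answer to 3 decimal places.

54.205

Per component, I: μ=9.2, E[X²]=169.28; II: μ=4.9, E[X²]=24.82.
E[X] = 0.583333·9.2 + 0.416667·4.9 = 7.40833.
E[X²] = 0.583333·169.28 + 0.416667·24.82 = 109.088.
Var(X) = E[X²] − (E[X])² = 109.088 − 54.8834 = 54.2049.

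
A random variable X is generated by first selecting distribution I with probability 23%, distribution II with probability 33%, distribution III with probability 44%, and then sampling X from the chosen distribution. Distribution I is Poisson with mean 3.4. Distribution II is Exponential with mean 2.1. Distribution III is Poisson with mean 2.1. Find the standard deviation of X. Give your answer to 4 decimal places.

Per component, I: μ=3.4, E[X²]=14.96; II: μ=2.1, E[X²]=8.82; III: μ=2.1, E[X²]=6.51.
E[X] = 0.23·3.4 + 0.33·2.1 + 0.44·2.1 = 2.399.
E[X²] = 0.23·14.96 + 0.33·8.82 + 0.44·6.51 = 9.2158.
Var(X) = E[X²] − (E[X])² = 9.2158 − 5.7552 = 3.4606.
SD(X) = √3.4606 = 1.86027.

1.8603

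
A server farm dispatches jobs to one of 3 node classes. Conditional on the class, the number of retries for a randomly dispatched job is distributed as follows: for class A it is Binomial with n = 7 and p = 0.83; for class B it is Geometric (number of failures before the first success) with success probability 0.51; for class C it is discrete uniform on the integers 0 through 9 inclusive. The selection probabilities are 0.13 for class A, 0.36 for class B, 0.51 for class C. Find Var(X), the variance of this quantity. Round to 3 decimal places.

Per component, A: μ=5.81, E[X²]=34.7438; B: μ=0.960784, E[X²]=2.807; C: μ=4.5, E[X²]=28.5.
E[X] = 0.13·5.81 + 0.36·0.960784 + 0.51·4.5 = 3.39618.
E[X²] = 0.13·34.7438 + 0.36·2.807 + 0.51·28.5 = 20.0622.
Var(X) = E[X²] − (E[X])² = 20.0622 − 11.5341 = 8.52816.

8.528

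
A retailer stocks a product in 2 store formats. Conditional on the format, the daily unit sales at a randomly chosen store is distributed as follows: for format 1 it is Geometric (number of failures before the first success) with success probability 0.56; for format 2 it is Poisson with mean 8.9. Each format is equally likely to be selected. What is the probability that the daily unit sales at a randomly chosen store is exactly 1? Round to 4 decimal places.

Conditional on each format, P(X = 1): 1: 0.2464; 2: 0.00121386.
By total probability, P(X = 1) = 0.5·0.2464 + 0.5·0.00121386 = 0.123807.

0.1238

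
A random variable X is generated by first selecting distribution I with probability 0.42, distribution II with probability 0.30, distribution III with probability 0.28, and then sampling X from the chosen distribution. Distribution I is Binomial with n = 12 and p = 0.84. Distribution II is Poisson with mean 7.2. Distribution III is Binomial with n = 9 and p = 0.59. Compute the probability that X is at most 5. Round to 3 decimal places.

0.235

Conditional on each component, P(X ≤ 5): I: 0.00100446; II: 0.275897; III: 0.542355.
By total probability, P(X ≤ 5) = 0.42·0.00100446 + 0.3·0.275897 + 0.28·0.542355 = 0.23505.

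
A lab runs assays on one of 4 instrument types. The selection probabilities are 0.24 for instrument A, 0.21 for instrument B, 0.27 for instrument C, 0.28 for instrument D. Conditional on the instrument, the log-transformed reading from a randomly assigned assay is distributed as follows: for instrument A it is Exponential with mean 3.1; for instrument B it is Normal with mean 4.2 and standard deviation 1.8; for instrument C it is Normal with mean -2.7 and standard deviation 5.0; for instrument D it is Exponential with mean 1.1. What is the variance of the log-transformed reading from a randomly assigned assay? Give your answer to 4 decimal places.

Per component, A: μ=3.1, E[X²]=19.22; B: μ=4.2, E[X²]=20.88; C: μ=-2.7, E[X²]=32.29; D: μ=1.1, E[X²]=2.42.
E[X] = 0.24·3.1 + 0.21·4.2 + 0.27·-2.7 + 0.28·1.1 = 1.205.
E[X²] = 0.24·19.22 + 0.21·20.88 + 0.27·32.29 + 0.28·2.42 = 18.3935.
Var(X) = E[X²] − (E[X])² = 18.3935 − 1.45203 = 16.9415.

16.9415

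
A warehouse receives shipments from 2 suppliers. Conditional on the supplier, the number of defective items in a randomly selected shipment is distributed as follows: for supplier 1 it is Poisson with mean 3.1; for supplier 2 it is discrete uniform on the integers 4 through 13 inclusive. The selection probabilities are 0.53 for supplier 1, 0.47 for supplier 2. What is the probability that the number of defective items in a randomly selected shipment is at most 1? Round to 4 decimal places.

0.0979

Conditional on each supplier, P(X ≤ 1): 1: 0.184702; 2: 0.
By total probability, P(X ≤ 1) = 0.53·0.184702 + 0.47·0 = 0.0978919.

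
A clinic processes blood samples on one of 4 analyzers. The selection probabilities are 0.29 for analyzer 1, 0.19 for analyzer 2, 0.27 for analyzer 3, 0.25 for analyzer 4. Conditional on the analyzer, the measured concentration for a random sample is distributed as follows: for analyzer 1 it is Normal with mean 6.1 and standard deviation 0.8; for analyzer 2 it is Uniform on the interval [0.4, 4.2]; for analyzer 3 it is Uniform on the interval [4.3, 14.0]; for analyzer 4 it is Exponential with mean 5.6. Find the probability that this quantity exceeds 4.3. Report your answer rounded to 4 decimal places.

0.6725

Conditional on each analyzer, P(X > 4.3): 1: 0.987776; 2: 0; 3: 1; 4: 0.464006.
By total probability, P(X > 4.3) = 0.29·0.987776 + 0.19·0 + 0.27·1 + 0.25·0.464006 = 0.672456.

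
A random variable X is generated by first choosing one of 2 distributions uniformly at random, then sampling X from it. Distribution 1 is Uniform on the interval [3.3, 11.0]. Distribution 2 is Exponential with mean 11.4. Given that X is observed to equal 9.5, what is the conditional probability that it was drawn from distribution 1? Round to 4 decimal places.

0.7731

Likelihoods f(9.5 | ·): 1: 0.12987; 2: 0.0381226.
Posterior ∝ prior × likelihood. Numerator for 1: 0.5·0.12987 = 0.0649351.
Normalizing constant: 0.5·0.12987 + 0.5·0.0381226 = 0.0839964.
P(1 | observation) = 0.0649351 / 0.0839964 = 0.77307.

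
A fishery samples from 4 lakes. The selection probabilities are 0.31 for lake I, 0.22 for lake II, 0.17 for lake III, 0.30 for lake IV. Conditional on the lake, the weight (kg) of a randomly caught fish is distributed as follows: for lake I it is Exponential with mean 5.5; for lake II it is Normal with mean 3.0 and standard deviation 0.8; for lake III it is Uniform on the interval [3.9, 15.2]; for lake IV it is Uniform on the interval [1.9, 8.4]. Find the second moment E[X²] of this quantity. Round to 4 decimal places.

For each component E[X²] = Var + (mean)², giving I: 60.5; II: 9.64; III: 101.843; IV: 30.0433.
Overall E[X²] = 0.31·60.5 + 0.22·9.64 + 0.17·101.843 + 0.3·30.0433 = 47.2022.

47.2022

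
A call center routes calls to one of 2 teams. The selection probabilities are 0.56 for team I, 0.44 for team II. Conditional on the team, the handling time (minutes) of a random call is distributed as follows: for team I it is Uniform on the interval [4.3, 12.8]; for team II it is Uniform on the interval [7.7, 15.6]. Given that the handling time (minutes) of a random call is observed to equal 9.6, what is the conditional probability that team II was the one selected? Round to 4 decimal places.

Likelihoods f(9.6 | ·): I: 0.117647; II: 0.126582.
Posterior ∝ prior × likelihood. Numerator for II: 0.44·0.126582 = 0.0556962.
Normalizing constant: 0.56·0.117647 + 0.44·0.126582 = 0.121579.
P(II | observation) = 0.0556962 / 0.121579 = 0.458109.

0.4581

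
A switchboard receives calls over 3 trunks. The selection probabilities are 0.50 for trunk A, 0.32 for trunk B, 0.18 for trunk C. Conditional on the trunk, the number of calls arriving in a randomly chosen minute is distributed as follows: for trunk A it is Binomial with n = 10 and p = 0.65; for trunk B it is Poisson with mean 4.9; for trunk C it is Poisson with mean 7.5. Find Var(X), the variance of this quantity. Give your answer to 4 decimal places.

4.9445

Per component, A: μ=6.5, E[X²]=44.525; B: μ=4.9, E[X²]=28.91; C: μ=7.5, E[X²]=63.75.
E[X] = 0.5·6.5 + 0.32·4.9 + 0.18·7.5 = 6.168.
E[X²] = 0.5·44.525 + 0.32·28.91 + 0.18·63.75 = 42.9887.
Var(X) = E[X²] − (E[X])² = 42.9887 − 38.0442 = 4.94448.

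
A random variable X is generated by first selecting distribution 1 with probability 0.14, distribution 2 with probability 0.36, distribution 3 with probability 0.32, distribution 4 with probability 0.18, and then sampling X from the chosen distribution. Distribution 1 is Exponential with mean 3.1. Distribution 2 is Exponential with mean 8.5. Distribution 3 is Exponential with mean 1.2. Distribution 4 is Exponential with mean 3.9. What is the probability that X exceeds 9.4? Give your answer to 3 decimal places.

0.142

Conditional on each component, P(X > 9.4): 1: 0.0482067; 2: 0.330919; 3: 0.000396302; 4: 0.0897923.
By total probability, P(X > 9.4) = 0.14·0.0482067 + 0.36·0.330919 + 0.32·0.000396302 + 0.18·0.0897923 = 0.142169.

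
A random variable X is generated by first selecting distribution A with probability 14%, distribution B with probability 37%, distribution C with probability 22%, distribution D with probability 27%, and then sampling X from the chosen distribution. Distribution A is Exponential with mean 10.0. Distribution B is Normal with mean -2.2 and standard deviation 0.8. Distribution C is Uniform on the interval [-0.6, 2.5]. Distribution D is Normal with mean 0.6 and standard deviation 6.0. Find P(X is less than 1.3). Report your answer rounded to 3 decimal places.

Conditional on each component, P(X < 1.3): A: 0.121905; B: 0.999994; C: 0.612903; D: 0.546438.
By total probability, P(X < 1.3) = 0.14·0.121905 + 0.37·0.999994 + 0.22·0.612903 + 0.27·0.546438 = 0.669441.

0.669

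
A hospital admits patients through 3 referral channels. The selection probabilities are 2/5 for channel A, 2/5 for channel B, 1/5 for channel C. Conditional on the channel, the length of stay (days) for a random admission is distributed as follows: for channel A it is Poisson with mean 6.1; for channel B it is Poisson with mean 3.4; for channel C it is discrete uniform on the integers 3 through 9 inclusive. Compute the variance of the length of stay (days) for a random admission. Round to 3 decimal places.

6.308

Per component, A: μ=6.1, E[X²]=43.31; B: μ=3.4, E[X²]=14.96; C: μ=6, E[X²]=40.
E[X] = 0.4·6.1 + 0.4·3.4 + 0.2·6 = 5.
E[X²] = 0.4·43.31 + 0.4·14.96 + 0.2·40 = 31.308.
Var(X) = E[X²] − (E[X])² = 31.308 − 25 = 6.308.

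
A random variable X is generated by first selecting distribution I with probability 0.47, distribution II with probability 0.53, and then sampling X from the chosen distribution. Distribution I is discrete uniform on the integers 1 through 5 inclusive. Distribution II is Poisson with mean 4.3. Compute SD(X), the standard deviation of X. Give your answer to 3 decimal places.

1.908

Per component, I: μ=3, E[X²]=11; II: μ=4.3, E[X²]=22.79.
E[X] = 0.47·3 + 0.53·4.3 = 3.689.
E[X²] = 0.47·11 + 0.53·22.79 = 17.2487.
Var(X) = E[X²] − (E[X])² = 17.2487 − 13.6087 = 3.63998.
SD(X) = √3.63998 = 1.90787.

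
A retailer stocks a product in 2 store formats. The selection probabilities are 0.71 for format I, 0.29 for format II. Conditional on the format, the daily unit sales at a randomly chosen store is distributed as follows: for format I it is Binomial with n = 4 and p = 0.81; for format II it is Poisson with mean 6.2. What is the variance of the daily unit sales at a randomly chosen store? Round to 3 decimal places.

Per component, I: μ=3.24, E[X²]=11.1132; II: μ=6.2, E[X²]=44.64.
E[X] = 0.71·3.24 + 0.29·6.2 = 4.0984.
E[X²] = 0.71·11.1132 + 0.29·44.64 = 20.836.
Var(X) = E[X²] − (E[X])² = 20.836 − 16.7969 = 4.03909.

4.039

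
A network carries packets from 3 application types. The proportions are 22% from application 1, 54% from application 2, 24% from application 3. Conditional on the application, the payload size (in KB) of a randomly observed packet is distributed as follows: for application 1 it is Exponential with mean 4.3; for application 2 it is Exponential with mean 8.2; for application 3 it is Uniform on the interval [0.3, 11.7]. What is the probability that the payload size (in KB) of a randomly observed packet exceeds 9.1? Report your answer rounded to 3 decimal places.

0.259

Conditional on each application, P(X > 9.1): 1: 0.120479; 2: 0.329639; 3: 0.22807.
By total probability, P(X > 9.1) = 0.22·0.120479 + 0.54·0.329639 + 0.24·0.22807 = 0.259247.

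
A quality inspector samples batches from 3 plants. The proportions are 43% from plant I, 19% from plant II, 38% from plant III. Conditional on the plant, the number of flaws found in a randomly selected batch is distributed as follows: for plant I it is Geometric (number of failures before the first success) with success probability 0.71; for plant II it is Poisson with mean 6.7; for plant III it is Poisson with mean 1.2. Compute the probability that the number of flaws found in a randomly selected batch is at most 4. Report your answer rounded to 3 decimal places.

0.845

Conditional on each plant, P(X ≤ 4): I: 0.997949; II: 0.202159; III: 0.992254.
By total probability, P(X ≤ 4) = 0.43·0.997949 + 0.19·0.202159 + 0.38·0.992254 = 0.844585.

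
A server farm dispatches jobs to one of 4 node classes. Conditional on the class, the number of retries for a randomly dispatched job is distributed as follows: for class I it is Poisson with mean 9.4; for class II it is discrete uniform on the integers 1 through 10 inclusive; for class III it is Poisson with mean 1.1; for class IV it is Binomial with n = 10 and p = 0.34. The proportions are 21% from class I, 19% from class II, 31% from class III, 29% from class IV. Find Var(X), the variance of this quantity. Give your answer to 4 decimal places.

Per component, I: μ=9.4, E[X²]=97.76; II: μ=5.5, E[X²]=38.5; III: μ=1.1, E[X²]=2.31; IV: μ=3.4, E[X²]=13.804.
E[X] = 0.21·9.4 + 0.19·5.5 + 0.31·1.1 + 0.29·3.4 = 4.346.
E[X²] = 0.21·97.76 + 0.19·38.5 + 0.31·2.31 + 0.29·13.804 = 32.5639.
Var(X) = E[X²] − (E[X])² = 32.5639 − 18.8877 = 13.6761.

13.6761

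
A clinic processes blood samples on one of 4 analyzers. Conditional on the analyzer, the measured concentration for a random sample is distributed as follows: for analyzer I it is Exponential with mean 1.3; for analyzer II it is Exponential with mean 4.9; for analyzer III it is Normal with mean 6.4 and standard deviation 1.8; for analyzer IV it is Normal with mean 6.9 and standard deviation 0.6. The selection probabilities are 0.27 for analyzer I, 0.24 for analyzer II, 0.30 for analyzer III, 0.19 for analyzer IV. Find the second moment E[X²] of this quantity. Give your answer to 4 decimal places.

For each component E[X²] = Var + (mean)², giving I: 3.38; II: 48.02; III: 44.2; IV: 47.97.
Overall E[X²] = 0.27·3.38 + 0.24·48.02 + 0.3·44.2 + 0.19·47.97 = 34.8117.

34.8117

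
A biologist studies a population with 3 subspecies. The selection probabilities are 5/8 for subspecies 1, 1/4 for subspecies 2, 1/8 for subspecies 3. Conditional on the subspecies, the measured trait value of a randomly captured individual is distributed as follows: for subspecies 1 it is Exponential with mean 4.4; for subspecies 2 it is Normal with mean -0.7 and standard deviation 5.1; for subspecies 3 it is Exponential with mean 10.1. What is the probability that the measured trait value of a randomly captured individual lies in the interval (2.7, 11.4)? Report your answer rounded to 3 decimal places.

Conditional on each subspecies, P(2.7 < X < 11.4): 1: 0.466427; 2: 0.24366; 3: 0.441974.
By total probability, P(2.7 < X < 11.4) = 0.625·0.466427 + 0.25·0.24366 + 0.125·0.441974 = 0.407678.

0.408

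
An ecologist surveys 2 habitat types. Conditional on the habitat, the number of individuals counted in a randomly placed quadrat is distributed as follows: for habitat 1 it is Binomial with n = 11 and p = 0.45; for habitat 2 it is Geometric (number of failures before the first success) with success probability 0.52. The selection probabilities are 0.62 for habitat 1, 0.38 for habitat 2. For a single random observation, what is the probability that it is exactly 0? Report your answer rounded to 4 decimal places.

0.1985

Conditional on each habitat, P(X = 0): 1: 0.00139312; 2: 0.52.
By total probability, P(X = 0) = 0.62·0.00139312 + 0.38·0.52 = 0.198464.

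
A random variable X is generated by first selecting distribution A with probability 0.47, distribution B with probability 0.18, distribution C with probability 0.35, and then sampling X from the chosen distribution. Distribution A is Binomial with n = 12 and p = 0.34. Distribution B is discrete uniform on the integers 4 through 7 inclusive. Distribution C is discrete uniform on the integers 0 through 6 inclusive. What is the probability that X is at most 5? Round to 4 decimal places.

Conditional on each component, P(X ≤ 5): A: 0.80866; B: 0.5; C: 0.857143.
By total probability, P(X ≤ 5) = 0.47·0.80866 + 0.18·0.5 + 0.35·0.857143 = 0.77007.

0.7701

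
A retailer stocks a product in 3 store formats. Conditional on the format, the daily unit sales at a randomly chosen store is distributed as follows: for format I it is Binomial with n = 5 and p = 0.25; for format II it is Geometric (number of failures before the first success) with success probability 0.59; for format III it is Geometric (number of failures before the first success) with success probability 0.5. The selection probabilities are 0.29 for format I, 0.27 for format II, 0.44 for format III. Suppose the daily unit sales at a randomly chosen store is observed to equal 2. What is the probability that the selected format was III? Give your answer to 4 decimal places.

0.3476

Likelihoods P(X=2 | ·): I: 0.263672; II: 0.099179; III: 0.125.
Posterior ∝ prior × likelihood. Numerator for III: 0.44·0.125 = 0.055.
Normalizing constant: 0.29·0.263672 + 0.27·0.099179 + 0.44·0.125 = 0.158243.
P(III | observation) = 0.055 / 0.158243 = 0.347566.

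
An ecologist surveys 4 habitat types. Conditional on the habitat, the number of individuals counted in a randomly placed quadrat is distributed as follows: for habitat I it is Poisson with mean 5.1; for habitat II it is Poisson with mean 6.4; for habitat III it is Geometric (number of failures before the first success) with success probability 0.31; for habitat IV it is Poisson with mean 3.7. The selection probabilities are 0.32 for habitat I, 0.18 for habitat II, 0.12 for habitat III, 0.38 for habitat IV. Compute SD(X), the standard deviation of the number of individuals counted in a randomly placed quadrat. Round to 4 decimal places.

Per component, I: μ=5.1, E[X²]=31.11; II: μ=6.4, E[X²]=47.36; III: μ=2.22581, E[X²]=12.1342; IV: μ=3.7, E[X²]=17.39.
E[X] = 0.32·5.1 + 0.18·6.4 + 0.12·2.22581 + 0.38·3.7 = 4.4571.
E[X²] = 0.32·31.11 + 0.18·47.36 + 0.12·12.1342 + 0.38·17.39 = 26.5443.
Var(X) = E[X²] − (E[X])² = 26.5443 − 19.8657 = 6.6786.
SD(X) = √6.6786 = 2.5843.

2.5843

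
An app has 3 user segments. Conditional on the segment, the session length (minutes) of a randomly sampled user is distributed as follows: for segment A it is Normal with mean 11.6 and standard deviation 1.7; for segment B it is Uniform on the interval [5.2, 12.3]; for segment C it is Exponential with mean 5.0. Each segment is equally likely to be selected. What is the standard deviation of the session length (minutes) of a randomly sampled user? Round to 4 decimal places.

Per component, A: μ=11.6, E[X²]=137.45; B: μ=8.75, E[X²]=80.7633; C: μ=5, E[X²]=50.
E[X] = 0.333333·11.6 + 0.333333·8.75 + 0.333333·5 = 8.45.
E[X²] = 0.333333·137.45 + 0.333333·80.7633 + 0.333333·50 = 89.4044.
Var(X) = E[X²] − (E[X])² = 89.4044 − 71.4025 = 18.0019.
SD(X) = √18.0019 = 4.24287.

4.2429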